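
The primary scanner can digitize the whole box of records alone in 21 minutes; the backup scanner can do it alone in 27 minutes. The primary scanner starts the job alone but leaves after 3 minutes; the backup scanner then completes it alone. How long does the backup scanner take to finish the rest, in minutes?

In 3 minutes the primary scanner does 3/21 = 1/7 of the job, leaving 6/7.
The backup scanner works at 1/27 per minute, so finishing takes 6/7 ÷ 1/27 = 162/7 minutes.

162/7 minutes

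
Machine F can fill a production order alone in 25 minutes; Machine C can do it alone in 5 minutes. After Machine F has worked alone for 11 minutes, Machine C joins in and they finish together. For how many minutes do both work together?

In 11 minutes Machine F does 11/25 of the job, leaving 14/25.
Machine F and Machine C together work at 6/25 per minute, so finishing takes 14/25 ÷ 6/25 = 7/3 minutes.

7/3 minutes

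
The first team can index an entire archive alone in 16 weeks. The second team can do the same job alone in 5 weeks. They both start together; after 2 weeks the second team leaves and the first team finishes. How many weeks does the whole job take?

48/5 weeks

In the first 2 weeks the combined rate is 21/80, so 21/40 of the job is done, leaving 19/40.
After the second team leaves the rate is 1/16 per week; the remaining 19/40 takes 38/5 weeks.
Total = 2 + 38/5 = 48/5 weeks.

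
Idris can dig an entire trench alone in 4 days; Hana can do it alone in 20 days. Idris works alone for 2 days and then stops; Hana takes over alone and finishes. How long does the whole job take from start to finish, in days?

12 days

In 2 days Idris does 2/4 = 1/2 of the job, leaving 1/2.
Hana works at 1/20 per day, so finishing takes 1/2 ÷ 1/20 = 10 days.
Total time = 2 + 10 = 12 days.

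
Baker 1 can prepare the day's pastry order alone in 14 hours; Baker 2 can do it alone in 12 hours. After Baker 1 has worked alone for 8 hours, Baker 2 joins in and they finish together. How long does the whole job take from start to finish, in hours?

In 8 hours Baker 1 does 8/14 = 4/7 of the job, leaving 3/7.
Baker 1 and Baker 2 together work at 13/84 per hour, so finishing takes 3/7 ÷ 13/84 = 36/13 hours.
Total time = 8 + 36/13 = 140/13 hours.

140/13 hours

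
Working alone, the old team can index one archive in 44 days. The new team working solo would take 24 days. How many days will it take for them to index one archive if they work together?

Combined rate: 1/44 + 1/24 = (6 + 11)/264 = 17/264 per day.
Time = 1 ÷ (17/264) = 264/17 days.

264/17 days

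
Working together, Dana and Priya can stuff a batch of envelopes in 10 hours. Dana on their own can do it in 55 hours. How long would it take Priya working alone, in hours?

110/9 hours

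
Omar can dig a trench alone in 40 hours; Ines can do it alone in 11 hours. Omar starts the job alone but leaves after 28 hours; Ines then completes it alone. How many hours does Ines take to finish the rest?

33/10 hours

In 28 hours Omar does 28/40 = 7/10 of the job, leaving 3/10.
Ines works at 1/11 per hour, so finishing takes 3/10 ÷ 1/11 = 33/10 hours.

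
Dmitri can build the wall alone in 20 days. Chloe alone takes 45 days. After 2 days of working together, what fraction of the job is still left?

Combined rate: 1/20 + 1/45 = (9 + 4)/180 = 13/180 per day.
In 2 days they complete 2·13/180 = 13/90 of the job.
So 77/90 remains.

77/90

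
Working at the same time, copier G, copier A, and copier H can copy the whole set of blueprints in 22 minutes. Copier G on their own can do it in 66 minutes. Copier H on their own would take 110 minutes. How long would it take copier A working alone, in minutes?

330/7 minutes

Combined rate is 1/22 per minute.
Known contribution: 1/66 + 1/110 = (5 + 3)/330 = 8/330 = 4/165 per minute.
So copier A's rate is 1/22 − 4/165 = 7/330, meaning 330/7 minutes alone.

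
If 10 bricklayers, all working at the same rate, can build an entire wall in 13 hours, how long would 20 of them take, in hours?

Total work is 10·13 = 130 bricklayer-hours.
With 20 bricklayers: 130/20 = 13/2 hours.

13/2 hours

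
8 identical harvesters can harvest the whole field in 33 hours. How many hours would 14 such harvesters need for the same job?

Total work is 8·33 = 264 harvester-hours.
With 14 harvesters: 264/14 = 132/7 hours.

132/7 hours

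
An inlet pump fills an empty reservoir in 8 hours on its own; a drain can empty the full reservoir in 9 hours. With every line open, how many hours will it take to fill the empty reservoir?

72 hours

Net rate = 1/8 − 1/9 = (9 − 8)/72 = 1/72 per hour.
Filling time = 1 ÷ (1/72) = 72 hours.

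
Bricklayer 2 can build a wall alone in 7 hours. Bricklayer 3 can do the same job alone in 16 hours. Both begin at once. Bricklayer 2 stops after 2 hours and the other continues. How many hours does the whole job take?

80/7 hours

In the first 2 hours the combined rate is 23/112, so 23/56 of the job is done, leaving 33/56.
After bricklayer 2 leaves the rate is 1/16 per hour; the remaining 33/56 takes 66/7 hours.
Total = 2 + 66/7 = 80/7 hours.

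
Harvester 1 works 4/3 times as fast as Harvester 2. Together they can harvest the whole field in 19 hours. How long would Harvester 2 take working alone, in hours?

133/3 hours

Let Harvester 2's rate be r; then Harvester 1's rate is (4/3)r, so together (4/3 + 1)r = (7/3)r = 1/19.
Thus r = 3/133 per hour.
Harvester 2 alone: 133/3 hours; Harvester 1 alone: 133/4 hours.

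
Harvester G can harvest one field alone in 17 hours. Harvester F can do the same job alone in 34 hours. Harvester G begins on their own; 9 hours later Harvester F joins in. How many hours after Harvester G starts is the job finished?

43/3 hours

In the first 9 hours Harvester G alone does 9/17 of the job, leaving 8/17.
Once everyone is working, combined rate: 1/17 + 1/34 = (2 + 1)/34 = 3/34 per hour.
Remaining 8/17 at 3/34 per hour takes 16/3 hours.
Total from the start = 9 + 16/3 = 43/3 hours.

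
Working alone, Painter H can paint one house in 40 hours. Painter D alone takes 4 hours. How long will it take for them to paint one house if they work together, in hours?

With two workers the combined time is the product over the sum: 40·4/(40+4) = 160/44 = 40/11 hours.

40/11 hours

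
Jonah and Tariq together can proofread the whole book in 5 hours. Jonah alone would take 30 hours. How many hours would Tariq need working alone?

Combined rate is 1/5 per hour.
Known contribution: 1/30 per hour.
So Tariq's rate is 1/5 − 1/30 = 1/6, meaning 6 hours alone.

6 hours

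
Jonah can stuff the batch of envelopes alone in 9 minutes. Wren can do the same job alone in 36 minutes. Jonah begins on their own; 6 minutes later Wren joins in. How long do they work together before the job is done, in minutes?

12/5 minutes

In the first 6 minutes Jonah alone does 6/9 = 2/3 of the job, leaving 1/3.
Once everyone is working, combined rate: 1/9 + 1/36 = (4 + 1)/36 = 5/36 per minute.
Remaining 1/3 at 5/36 per minute takes 12/5 minutes.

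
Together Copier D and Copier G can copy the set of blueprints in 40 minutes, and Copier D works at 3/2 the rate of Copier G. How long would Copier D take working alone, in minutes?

200/3 minutes

Let Copier G's rate be r; then Copier D's rate is (3/2)r, so together (3/2 + 1)r = (5/2)r = 1/40.
Thus r = 1/100 per minute.
Copier G alone: 100 minutes; Copier D alone: 200/3 minutes.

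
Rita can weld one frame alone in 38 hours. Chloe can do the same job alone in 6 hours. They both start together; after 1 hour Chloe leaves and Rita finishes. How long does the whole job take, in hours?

95/3 hours

In the first 1 hour the combined rate is 11/57, so 11/57 of the job is done, leaving 46/57.
After Chloe leaves the rate is 1/38 per hour; the remaining 46/57 takes 92/3 hours.
Total = 1 + 92/3 = 95/3 hours.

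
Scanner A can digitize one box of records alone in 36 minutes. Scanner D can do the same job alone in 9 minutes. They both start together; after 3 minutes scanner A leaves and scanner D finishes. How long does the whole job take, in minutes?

33/4 minutes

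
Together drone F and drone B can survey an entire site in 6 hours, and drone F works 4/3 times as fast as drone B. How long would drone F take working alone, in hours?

21/2 hours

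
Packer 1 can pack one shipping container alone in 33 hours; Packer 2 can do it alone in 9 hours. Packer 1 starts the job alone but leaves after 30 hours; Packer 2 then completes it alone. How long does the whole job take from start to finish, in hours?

In 30 hours Packer 1 does 30/33 = 10/11 of the job, leaving 1/11.
Packer 2 works at 1/9 per hour, so finishing takes 1/11 ÷ 1/9 = 9/11 hours.
Total time = 30 + 9/11 = 339/11 hours.

339/11 hours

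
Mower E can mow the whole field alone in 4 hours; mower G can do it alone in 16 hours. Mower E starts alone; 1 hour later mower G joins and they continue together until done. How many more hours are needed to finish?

In 1 hour mower E does 1/4 of the job, leaving 3/4.
Mower E and mower G together work at 5/16 per hour, so finishing takes 3/4 ÷ 5/16 = 12/5 hours.

12/5 hours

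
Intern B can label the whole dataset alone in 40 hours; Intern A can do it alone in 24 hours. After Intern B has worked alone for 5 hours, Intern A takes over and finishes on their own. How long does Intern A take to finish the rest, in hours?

21 hours

In 5 hours Intern B does 5/40 = 1/8 of the job, leaving 7/8.
Intern A works at 1/24 per hour, so finishing takes 7/8 ÷ 1/24 = 21 hours.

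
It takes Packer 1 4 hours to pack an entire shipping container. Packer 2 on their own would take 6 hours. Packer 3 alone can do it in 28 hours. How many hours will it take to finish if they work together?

Combined rate: 1/4 + 1/6 + 1/28 = (21 + 14 + 3)/84 = 38/84 = 19/42 per hour.
Time = 1 ÷ (19/42) = 42/19 hours.

42/19 hours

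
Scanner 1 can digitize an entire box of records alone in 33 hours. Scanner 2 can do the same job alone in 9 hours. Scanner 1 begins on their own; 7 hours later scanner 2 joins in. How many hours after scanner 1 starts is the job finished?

In the first 7 hours scanner 1 alone does 7/33 of the job, leaving 26/33.
Once everyone is working, combined rate: 1/33 + 1/9 = (3 + 11)/99 = 14/99 per hour.
Remaining 26/33 at 14/99 per hour takes 39/7 hours.
Total from the start = 7 + 39/7 = 88/7 hours.

88/7 hours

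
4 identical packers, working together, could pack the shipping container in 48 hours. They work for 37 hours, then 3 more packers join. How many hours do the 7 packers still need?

44/7 hours

One packer does 1/192 of the job per hour.
After 37 hours with 4 packers, 37/48 is done (11/48 left).
With 7 packers the rate is 7/192, so the rest takes 11/48 ÷ 7/192 = 44/7 hours.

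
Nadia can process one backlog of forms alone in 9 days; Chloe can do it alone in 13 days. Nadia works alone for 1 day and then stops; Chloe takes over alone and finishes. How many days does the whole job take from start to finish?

In 1 day Nadia does 1/9 of the job, leaving 8/9.
Chloe works at 1/13 per day, so finishing takes 8/9 ÷ 1/13 = 104/9 days.
Total time = 1 + 104/9 = 113/9 days.

113/9 days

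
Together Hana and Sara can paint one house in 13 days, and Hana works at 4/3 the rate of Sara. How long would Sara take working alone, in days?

91/3 days

Let Sara's rate be r; then Hana's rate is (4/3)r, so together (4/3 + 1)r = (7/3)r = 1/13.
Thus r = 3/91 per day.
Sara alone: 91/3 days; Hana alone: 91/4 days.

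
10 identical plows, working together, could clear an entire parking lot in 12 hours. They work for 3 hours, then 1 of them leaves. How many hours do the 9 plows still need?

One plow does 1/120 of the job per hour.
After 3 hours with 10 plows, 1/4 is done (3/4 left).
With 9 plows the rate is 9/120 = 3/40, so the rest takes 3/4 ÷ 3/40 = 10 hours.

10 hours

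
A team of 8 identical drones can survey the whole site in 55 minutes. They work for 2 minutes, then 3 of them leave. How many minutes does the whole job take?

434/5 minutes

One drone does 1/440 of the job per minute.
After 2 minutes with 8 drones, 2/55 is done (53/55 left).
With 5 drones the rate is 5/440 = 1/88, so the rest takes 53/55 ÷ 1/88 = 424/5 minutes.
Total = 2 + 424/5 = 434/5 minutes.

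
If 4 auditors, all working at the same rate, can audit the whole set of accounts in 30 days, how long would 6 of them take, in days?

20 days

Total work is 4·30 = 120 auditor-days.
With 6 auditors: 120/6 = 20 days.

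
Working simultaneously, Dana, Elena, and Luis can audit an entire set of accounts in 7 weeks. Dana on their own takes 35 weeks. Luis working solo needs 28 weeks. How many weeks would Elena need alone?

140/11 weeks

Combined rate is 1/7 per week.
Known contribution: 1/35 + 1/28 = (4 + 5)/140 = 9/140 per week.
So Elena's rate is 1/7 − 9/140 = 11/140, meaning 140/11 weeks alone.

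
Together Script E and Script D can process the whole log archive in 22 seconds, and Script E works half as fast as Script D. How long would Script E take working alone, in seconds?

66 seconds

Let Script D's rate be r; then Script E's rate is (1/2)r, so together (1/2 + 1)r = (3/2)r = 1/22.
Thus r = 1/33 per second.
Script D alone: 33 seconds; Script E alone: 66 seconds.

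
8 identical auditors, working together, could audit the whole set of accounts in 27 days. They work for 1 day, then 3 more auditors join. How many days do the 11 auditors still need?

208/11 days

One auditor does 1/216 of the job per day.
After 1 day with 8 auditors, 1/27 is done (26/27 left).
With 11 auditors the rate is 11/216, so the rest takes 26/27 ÷ 11/216 = 208/11 days.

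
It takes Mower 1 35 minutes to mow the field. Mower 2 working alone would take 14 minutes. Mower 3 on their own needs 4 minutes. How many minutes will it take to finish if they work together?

Combined rate: 1/35 + 1/14 + 1/4 = (4 + 10 + 35)/140 = 49/140 = 7/20 per minute.
Time = 1 ÷ (7/20) = 20/7 minutes.

20/7 minutes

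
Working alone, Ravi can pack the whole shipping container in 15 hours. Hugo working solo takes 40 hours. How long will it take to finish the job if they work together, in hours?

With two workers the combined time is the product over the sum: 15·40/(15+40) = 600/55 = 120/11 hours.

120/11 hours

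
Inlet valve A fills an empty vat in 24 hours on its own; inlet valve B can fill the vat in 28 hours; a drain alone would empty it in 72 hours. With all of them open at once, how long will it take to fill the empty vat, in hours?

Net rate = 1/24 + 1/28 − 1/72 = (21 + 18 − 7)/504 = 32/504 = 4/63 per hour.
Filling time = 1 ÷ (4/63) = 63/4 hours.

63/4 hours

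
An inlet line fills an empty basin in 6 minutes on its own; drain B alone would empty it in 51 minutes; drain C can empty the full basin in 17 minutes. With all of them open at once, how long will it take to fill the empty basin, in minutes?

Net rate = 1/6 − 1/51 − 1/17 = (17 − 2 − 6)/102 = 9/102 = 3/34 per minute.
Filling time = 1 ÷ (3/34) = 34/3 minutes.

34/3 minutes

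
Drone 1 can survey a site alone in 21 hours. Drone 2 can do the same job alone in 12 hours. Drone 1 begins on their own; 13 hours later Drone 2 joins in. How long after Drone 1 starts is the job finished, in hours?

In the first 13 hours Drone 1 alone does 13/21 of the job, leaving 8/21.
Once everyone is working, combined rate: 1/21 + 1/12 = (4 + 7)/84 = 11/84 per hour.
Remaining 8/21 at 11/84 per hour takes 32/11 hours.
Total from the start = 13 + 32/11 = 175/11 hours.

175/11 hours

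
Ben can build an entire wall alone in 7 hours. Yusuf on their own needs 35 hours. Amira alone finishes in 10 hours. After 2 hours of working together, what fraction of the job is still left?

16/35

Combined rate: 1/7 + 1/35 + 1/10 = (10 + 2 + 7)/70 = 19/70 per hour.
In 2 hours they complete 2·19/70 = 19/35 of the job.
So 16/35 remains.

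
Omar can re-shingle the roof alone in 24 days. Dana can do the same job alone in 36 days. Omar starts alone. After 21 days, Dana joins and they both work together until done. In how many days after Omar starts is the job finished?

114/5 days

In the first 21 days Omar alone does 21/24 = 7/8 of the job, leaving 1/8.
Once everyone is working, combined rate: 1/24 + 1/36 = (3 + 2)/72 = 5/72 per day.
Remaining 1/8 at 5/72 per day takes 9/5 days.
Total from the start = 21 + 9/5 = 114/5 days.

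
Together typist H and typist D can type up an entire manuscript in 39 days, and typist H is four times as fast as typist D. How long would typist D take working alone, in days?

Let typist D's rate be r; then typist H's rate is 4r, so together (4 + 1)r = 5r = 1/39.
Thus r = 1/195 per day.
Typist D alone: 195 days; typist H alone: 195/4 days.

195 days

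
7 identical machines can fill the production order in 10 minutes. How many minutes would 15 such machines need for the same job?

14/3 minutes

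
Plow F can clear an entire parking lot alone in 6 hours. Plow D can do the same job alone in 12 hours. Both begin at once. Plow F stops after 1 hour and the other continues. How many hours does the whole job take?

10 hours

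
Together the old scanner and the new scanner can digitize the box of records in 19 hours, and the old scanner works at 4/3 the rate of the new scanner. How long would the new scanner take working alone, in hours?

Let the new scanner's rate be r; then the old scanner's rate is (4/3)r, so together (4/3 + 1)r = (7/3)r = 1/19.
Thus r = 3/133 per hour.
The new scanner alone: 133/3 hours; the old scanner alone: 133/4 hours.

133/3 hours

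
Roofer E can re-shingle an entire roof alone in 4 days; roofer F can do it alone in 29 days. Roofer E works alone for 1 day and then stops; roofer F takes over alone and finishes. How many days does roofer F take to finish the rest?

87/4 days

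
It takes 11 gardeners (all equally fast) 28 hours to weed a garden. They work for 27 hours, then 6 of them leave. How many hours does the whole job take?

146/5 hours

One gardener does 1/308 of the job per hour.
After 27 hours with 11 gardeners, 27/28 is done (1/28 left).
With 5 gardeners the rate is 5/308, so the rest takes 1/28 ÷ 5/308 = 11/5 hours.
Total = 27 + 11/5 = 146/5 hours.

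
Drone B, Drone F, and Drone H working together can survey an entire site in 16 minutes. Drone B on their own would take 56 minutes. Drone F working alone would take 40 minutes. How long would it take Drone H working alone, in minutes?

560/11 minutes

Combined rate is 1/16 per minute.
Known contribution: 1/56 + 1/40 = (5 + 7)/280 = 12/280 = 3/70 per minute.
So Drone H's rate is 1/16 − 3/70 = 11/560, meaning 560/11 minutes alone.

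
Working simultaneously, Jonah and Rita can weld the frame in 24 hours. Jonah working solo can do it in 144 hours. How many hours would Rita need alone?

Combined rate is 1/24 per hour.
Known contribution: 1/144 per hour.
So Rita's rate is 1/24 − 1/144 = 5/144, meaning 144/5 hours alone.

144/5 hours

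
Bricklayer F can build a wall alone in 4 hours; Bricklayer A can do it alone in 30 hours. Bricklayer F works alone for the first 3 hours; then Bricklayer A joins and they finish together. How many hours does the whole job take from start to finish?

66/17 hours

In 3 hours Bricklayer F does 3/4 of the job, leaving 1/4.
Bricklayer F and Bricklayer A together work at 17/60 per hour, so finishing takes 1/4 ÷ 17/60 = 15/17 hours.
Total time = 3 + 15/17 = 66/17 hours.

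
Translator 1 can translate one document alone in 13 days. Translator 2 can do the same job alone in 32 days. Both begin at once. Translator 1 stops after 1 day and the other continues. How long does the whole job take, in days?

In the first 1 day the combined rate is 45/416, so 45/416 of the job is done, leaving 371/416.
After translator 1 leaves the rate is 1/32 per day; the remaining 371/416 takes 371/13 days.
Total = 1 + 371/13 = 384/13 days.

384/13 days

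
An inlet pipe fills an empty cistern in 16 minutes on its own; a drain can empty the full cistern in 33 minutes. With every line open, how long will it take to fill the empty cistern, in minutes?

528/17 minutes

Net rate = 1/16 − 1/33 = (33 − 16)/528 = 17/528 per minute.
Filling time = 1 ÷ (17/528) = 528/17 minutes.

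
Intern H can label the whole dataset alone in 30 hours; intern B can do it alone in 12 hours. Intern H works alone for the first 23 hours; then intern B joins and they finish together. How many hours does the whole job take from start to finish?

In 23 hours intern H does 23/30 of the job, leaving 7/30.
Intern H and intern B together work at 7/60 per hour, so finishing takes 7/30 ÷ 7/60 = 2 hours.
Total time = 23 + 2 = 25 hours.

25 hours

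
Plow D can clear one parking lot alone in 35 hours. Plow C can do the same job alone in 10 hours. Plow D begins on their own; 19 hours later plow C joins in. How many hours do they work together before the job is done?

32/9 hours

In the first 19 hours plow D alone does 19/35 of the job, leaving 16/35.
Once everyone is working, combined rate: 1/35 + 1/10 = (2 + 7)/70 = 9/70 per hour.
Remaining 16/35 at 9/70 per hour takes 32/9 hours.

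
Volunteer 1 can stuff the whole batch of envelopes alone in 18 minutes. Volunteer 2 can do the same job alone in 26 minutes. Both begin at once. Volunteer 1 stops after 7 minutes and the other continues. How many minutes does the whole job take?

143/9 minutes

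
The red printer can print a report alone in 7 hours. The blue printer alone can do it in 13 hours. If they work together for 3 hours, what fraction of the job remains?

31/91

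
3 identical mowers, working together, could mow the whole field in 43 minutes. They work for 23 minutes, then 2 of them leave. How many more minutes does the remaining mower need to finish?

60 minutes

One mower does 1/129 of the job per minute.
After 23 minutes with 3 mowers, 23/43 is done (20/43 left).
With 1 mower the rate is 1/129, so the rest takes 20/43 ÷ 1/129 = 60 minutes.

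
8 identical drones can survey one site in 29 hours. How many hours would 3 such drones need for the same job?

Total work is 8·29 = 232 drone-hours.
With 3 drones: 232/3 hours.

232/3 hours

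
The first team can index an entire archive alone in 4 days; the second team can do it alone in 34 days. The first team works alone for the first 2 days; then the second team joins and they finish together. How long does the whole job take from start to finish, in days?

In 2 days the first team does 2/4 = 1/2 of the job, leaving 1/2.
The first team and the second team together work at 19/68 per day, so finishing takes 1/2 ÷ 19/68 = 34/19 days.
Total time = 2 + 34/19 = 72/19 days.

72/19 days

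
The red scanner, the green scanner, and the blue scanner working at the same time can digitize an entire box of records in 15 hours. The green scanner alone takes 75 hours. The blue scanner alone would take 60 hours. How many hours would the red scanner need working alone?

Combined rate is 1/15 per hour.
Known contribution: 1/75 + 1/60 = (4 + 5)/300 = 9/300 = 3/100 per hour.
So the red scanner's rate is 1/15 − 3/100 = 11/300, meaning 300/11 hours alone.

300/11 hours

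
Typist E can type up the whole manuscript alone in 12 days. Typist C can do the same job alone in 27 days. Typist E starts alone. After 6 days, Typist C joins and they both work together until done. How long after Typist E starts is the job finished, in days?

In the first 6 days Typist E alone does 6/12 = 1/2 of the job, leaving 1/2.
Once everyone is working, combined rate: 1/12 + 1/27 = (9 + 4)/108 = 13/108 per day.
Remaining 1/2 at 13/108 per day takes 54/13 days.
Total from the start = 6 + 54/13 = 132/13 days.

132/13 days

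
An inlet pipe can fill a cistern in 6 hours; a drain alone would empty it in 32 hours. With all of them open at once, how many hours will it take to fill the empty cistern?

96/13 hours

Net rate = 1/6 − 1/32 = (16 − 3)/96 = 13/96 per hour.
Filling time = 1 ÷ (13/96) = 96/13 hours.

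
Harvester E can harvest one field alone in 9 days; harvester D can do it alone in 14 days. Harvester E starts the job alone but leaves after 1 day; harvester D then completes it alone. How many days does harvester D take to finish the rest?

112/9 days

In 1 day harvester E does 1/9 of the job, leaving 8/9.
Harvester D works at 1/14 per day, so finishing takes 8/9 ÷ 1/14 = 112/9 days.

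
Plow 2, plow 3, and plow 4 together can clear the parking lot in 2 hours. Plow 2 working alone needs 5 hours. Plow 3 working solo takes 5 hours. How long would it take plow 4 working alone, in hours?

Combined rate is 1/2 per hour.
Known contribution: 1/5 + 1/5 = (1 + 1)/5 = 2/5 per hour.
So plow 4's rate is 1/2 − 2/5 = 1/10, meaning 10 hours alone.

10 hours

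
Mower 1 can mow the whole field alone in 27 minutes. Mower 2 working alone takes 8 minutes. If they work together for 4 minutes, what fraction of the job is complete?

Combined rate: 1/27 + 1/8 = (8 + 27)/216 = 35/216 per minute.
In 4 minutes they complete 4·35/216 = 35/54 of the job.

35/54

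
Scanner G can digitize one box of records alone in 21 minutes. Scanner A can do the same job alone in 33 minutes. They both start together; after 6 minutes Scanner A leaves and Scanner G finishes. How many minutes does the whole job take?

In the first 6 minutes the combined rate is 6/77, so 36/77 of the job is done, leaving 41/77.
After Scanner A leaves the rate is 1/21 per minute; the remaining 41/77 takes 123/11 minutes.
Total = 6 + 123/11 = 189/11 minutes.

189/11 minutes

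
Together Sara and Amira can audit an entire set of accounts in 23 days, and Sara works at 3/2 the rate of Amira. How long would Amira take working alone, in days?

115/2 days

Let Amira's rate be r; then Sara's rate is (3/2)r, so together (3/2 + 1)r = (5/2)r = 1/23.
Thus r = 2/115 per day.
Amira alone: 115/2 days; Sara alone: 115/3 days.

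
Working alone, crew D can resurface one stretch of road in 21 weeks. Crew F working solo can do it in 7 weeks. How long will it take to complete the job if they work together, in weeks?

21/4 weeks

With two workers the combined time is the product over the sum: 21·7/(21+7) = 147/28 = 21/4 weeks.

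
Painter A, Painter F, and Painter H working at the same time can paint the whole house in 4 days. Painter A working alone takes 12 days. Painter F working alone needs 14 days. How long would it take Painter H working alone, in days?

Combined rate is 1/4 per day.
Known contribution: 1/12 + 1/14 = (7 + 6)/84 = 13/84 per day.
So Painter H's rate is 1/4 − 13/84 = 2/21, meaning 21/2 days alone.

21/2 days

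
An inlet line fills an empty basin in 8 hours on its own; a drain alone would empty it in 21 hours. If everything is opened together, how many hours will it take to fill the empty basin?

Net rate = 1/8 − 1/21 = (21 − 8)/168 = 13/168 per hour.
Filling time = 1 ÷ (13/168) = 168/13 hours.

168/13 hours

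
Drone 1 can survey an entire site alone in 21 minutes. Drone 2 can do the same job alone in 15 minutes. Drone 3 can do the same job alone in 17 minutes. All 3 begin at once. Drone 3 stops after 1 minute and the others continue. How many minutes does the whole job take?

140/17 minutes

In the first 1 minute the combined rate is 103/595, so 103/595 of the job is done, leaving 492/595.
After Drone 3 leaves the rate is 4/35 per minute; the remaining 492/595 takes 123/17 minutes.
Total = 1 + 123/17 = 140/17 minutes.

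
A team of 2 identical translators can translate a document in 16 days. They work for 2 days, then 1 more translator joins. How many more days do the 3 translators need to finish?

One translator does 1/32 of the job per day.
After 2 days with 2 translators, 1/8 is done (7/8 left).
With 3 translators the rate is 3/32, so the rest takes 7/8 ÷ 3/32 = 28/3 days.

28/3 days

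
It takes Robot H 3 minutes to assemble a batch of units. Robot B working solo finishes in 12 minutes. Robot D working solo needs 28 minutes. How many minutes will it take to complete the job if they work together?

Combined rate: 1/3 + 1/12 + 1/28 = (28 + 7 + 3)/84 = 38/84 = 19/42 per minute.
Time = 1 ÷ (19/42) = 42/19 minutes.

42/19 minutes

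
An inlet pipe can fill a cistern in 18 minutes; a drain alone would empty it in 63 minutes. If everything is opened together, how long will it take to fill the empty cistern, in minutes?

126/5 minutes

Net rate = 1/18 − 1/63 = (7 − 2)/126 = 5/126 per minute.
Filling time = 1 ÷ (5/126) = 126/5 minutes.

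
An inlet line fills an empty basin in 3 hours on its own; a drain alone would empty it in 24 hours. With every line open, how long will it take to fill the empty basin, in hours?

24/7 hours

Net rate = 1/3 − 1/24 = (8 − 1)/24 = 7/24 per hour.
Filling time = 1 ÷ (7/24) = 24/7 hours.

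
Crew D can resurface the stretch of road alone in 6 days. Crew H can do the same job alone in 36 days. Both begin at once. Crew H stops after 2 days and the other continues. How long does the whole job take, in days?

In the first 2 days the combined rate is 7/36, so 7/18 of the job is done, leaving 11/18.
After Crew H leaves the rate is 1/6 per day; the remaining 11/18 takes 11/3 days.
Total = 2 + 11/3 = 17/3 days.

17/3 days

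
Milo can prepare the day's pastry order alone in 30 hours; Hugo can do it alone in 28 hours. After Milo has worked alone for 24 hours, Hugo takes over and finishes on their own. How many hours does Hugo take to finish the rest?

In 24 hours Milo does 24/30 = 4/5 of the job, leaving 1/5.
Hugo works at 1/28 per hour, so finishing takes 1/5 ÷ 1/28 = 28/5 hours.

28/5 hours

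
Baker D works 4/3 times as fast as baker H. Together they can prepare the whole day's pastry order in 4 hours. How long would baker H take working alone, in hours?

28/3 hours

Let baker H's rate be r; then baker D's rate is (4/3)r, so together (4/3 + 1)r = (7/3)r = 1/4.
Thus r = 3/28 per hour.
Baker H alone: 28/3 hours; baker D alone: 7 hours.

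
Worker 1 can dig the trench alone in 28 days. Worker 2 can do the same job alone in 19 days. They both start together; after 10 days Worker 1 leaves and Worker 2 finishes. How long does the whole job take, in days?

171/14 days

In the first 10 days the combined rate is 47/532, so 235/266 of the job is done, leaving 31/266.
After Worker 1 leaves the rate is 1/19 per day; the remaining 31/266 takes 31/14 days.
Total = 10 + 31/14 = 171/14 days.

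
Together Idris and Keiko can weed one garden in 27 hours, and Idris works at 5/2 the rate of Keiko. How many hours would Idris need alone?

Let Keiko's rate be r; then Idris's rate is (5/2)r, so together (5/2 + 1)r = (7/2)r = 1/27.
Thus r = 2/189 per hour.
Keiko alone: 189/2 hours; Idris alone: 189/5 hours.

189/5 hours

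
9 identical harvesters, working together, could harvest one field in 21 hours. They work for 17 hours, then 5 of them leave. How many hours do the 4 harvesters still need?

9 hours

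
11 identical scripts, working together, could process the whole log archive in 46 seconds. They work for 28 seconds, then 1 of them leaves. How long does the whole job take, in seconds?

239/5 seconds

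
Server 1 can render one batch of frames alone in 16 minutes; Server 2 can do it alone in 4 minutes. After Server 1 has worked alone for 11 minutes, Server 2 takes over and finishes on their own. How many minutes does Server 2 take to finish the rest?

5/4 minutes

In 11 minutes Server 1 does 11/16 of the job, leaving 5/16.
Server 2 works at 1/4 per minute, so finishing takes 5/16 ÷ 1/4 = 5/4 minutes.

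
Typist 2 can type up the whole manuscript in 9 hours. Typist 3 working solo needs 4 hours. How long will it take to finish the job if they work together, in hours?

36/13 hours

Combined rate: 1/9 + 1/4 = (4 + 9)/36 = 13/36 per hour.
Time = 1 ÷ (13/36) = 36/13 hours.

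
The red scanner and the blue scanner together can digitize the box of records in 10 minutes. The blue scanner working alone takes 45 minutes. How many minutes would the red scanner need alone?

Combined rate is 1/10 per minute.
Known contribution: 1/45 per minute.
So the red scanner's rate is 1/10 − 1/45 = 7/90, meaning 90/7 minutes alone.

90/7 minutes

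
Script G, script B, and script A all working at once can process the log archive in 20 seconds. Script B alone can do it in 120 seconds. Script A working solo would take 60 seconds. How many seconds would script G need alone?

Combined rate is 1/20 per second.
Known contribution: 1/120 + 1/60 = (1 + 2)/120 = 3/120 = 1/40 per second.
So script G's rate is 1/20 − 1/40 = 1/40, meaning 40 seconds alone.

40 seconds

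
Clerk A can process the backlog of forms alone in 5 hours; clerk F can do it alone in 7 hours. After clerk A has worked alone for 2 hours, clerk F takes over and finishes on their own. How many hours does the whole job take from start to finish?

In 2 hours clerk A does 2/5 of the job, leaving 3/5.
Clerk F works at 1/7 per hour, so finishing takes 3/5 ÷ 1/7 = 21/5 hours.
Total time = 2 + 21/5 = 31/5 hours.

31/5 hours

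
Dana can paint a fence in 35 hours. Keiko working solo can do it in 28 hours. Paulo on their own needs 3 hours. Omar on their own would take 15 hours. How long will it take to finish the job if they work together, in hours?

Combined rate: 1/35 + 1/28 + 1/3 + 1/15 = (12 + 15 + 140 + 28)/420 = 195/420 = 13/28 per hour.
Time = 1 ÷ (13/28) = 28/13 hours.

28/13 hours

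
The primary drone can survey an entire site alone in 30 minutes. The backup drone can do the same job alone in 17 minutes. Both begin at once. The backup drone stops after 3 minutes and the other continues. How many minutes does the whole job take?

420/17 minutes

In the first 3 minutes the combined rate is 47/510, so 47/170 of the job is done, leaving 123/170.
After the backup drone leaves the rate is 1/30 per minute; the remaining 123/170 takes 369/17 minutes.
Total = 3 + 369/17 = 420/17 minutes.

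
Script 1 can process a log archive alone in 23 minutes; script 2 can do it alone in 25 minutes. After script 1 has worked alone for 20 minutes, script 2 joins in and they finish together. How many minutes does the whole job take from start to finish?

In 20 minutes script 1 does 20/23 of the job, leaving 3/23.
Script 1 and script 2 together work at 48/575 per minute, so finishing takes 3/23 ÷ 48/575 = 25/16 minutes.
Total time = 20 + 25/16 = 345/16 minutes.

345/16 minutes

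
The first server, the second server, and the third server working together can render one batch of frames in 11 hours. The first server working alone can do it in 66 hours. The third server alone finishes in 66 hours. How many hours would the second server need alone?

Combined rate is 1/11 per hour.
Known contribution: 1/66 + 1/66 = (1 + 1)/66 = 2/66 = 1/33 per hour.
So the second server's rate is 1/11 − 1/33 = 2/33, meaning 33/2 hours alone.

33/2 hours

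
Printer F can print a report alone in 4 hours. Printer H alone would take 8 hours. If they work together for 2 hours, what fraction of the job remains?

Combined rate: 1/4 + 1/8 = (2 + 1)/8 = 3/8 per hour.
In 2 hours they complete 2·3/8 = 3/4 of the job.
So 1/4 remains.

1/4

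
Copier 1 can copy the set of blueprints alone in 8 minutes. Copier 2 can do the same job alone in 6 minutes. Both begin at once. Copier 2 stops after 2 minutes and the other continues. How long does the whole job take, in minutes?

In the first 2 minutes the combined rate is 7/24, so 7/12 of the job is done, leaving 5/12.
After copier 2 leaves the rate is 1/8 per minute; the remaining 5/12 takes 10/3 minutes.
Total = 2 + 10/3 = 16/3 minutes.

16/3 minutes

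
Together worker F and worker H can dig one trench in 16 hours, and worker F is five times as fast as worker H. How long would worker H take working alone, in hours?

96 hours

Let worker H's rate be r; then worker F's rate is 5r, so together (5 + 1)r = 6r = 1/16.
Thus r = 1/96 per hour.
Worker H alone: 96 hours; worker F alone: 96/5 hours.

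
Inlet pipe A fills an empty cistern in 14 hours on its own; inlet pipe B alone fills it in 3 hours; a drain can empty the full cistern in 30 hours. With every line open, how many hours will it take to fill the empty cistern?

Net rate = 1/14 + 1/3 − 1/30 = (15 + 70 − 7)/210 = 78/210 = 13/35 per hour.
Filling time = 1 ÷ (13/35) = 35/13 hours.

35/13 hours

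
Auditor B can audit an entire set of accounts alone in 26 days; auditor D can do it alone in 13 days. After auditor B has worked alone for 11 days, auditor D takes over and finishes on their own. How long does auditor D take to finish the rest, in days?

In 11 days auditor B does 11/26 of the job, leaving 15/26.
Auditor D works at 1/13 per day, so finishing takes 15/26 ÷ 1/13 = 15/2 days.

15/2 days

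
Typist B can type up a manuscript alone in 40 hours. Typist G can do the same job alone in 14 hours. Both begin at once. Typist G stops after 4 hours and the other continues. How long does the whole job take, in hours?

In the first 4 hours the combined rate is 27/280, so 27/70 of the job is done, leaving 43/70.
After typist G leaves the rate is 1/40 per hour; the remaining 43/70 takes 172/7 hours.
Total = 4 + 172/7 = 200/7 hours.

200/7 hours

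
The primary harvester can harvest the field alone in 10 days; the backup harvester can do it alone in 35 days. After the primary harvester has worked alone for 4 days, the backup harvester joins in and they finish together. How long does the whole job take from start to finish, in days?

26/3 days

In 4 days the primary harvester does 4/10 = 2/5 of the job, leaving 3/5.
The primary harvester and the backup harvester together work at 9/70 per day, so finishing takes 3/5 ÷ 9/70 = 14/3 days.
Total time = 4 + 14/3 = 26/3 days.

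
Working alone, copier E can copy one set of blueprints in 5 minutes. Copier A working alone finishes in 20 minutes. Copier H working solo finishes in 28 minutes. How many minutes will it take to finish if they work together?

Combined rate: 1/5 + 1/20 + 1/28 = (28 + 7 + 5)/140 = 40/140 = 2/7 per minute.
Time = 1 ÷ (2/7) = 7/2 minutes.

7/2 minutes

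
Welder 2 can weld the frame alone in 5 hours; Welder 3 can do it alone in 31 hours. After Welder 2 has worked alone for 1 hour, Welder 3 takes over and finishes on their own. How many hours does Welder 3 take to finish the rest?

In 1 hour Welder 2 does 1/5 of the job, leaving 4/5.
Welder 3 works at 1/31 per hour, so finishing takes 4/5 ÷ 1/31 = 124/5 hours.

124/5 hours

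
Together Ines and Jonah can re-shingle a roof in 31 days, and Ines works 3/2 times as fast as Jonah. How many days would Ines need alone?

155/3 days

Let Jonah's rate be r; then Ines's rate is (3/2)r, so together (3/2 + 1)r = (5/2)r = 1/31.
Thus r = 2/155 per day.
Jonah alone: 155/2 days; Ines alone: 155/3 days.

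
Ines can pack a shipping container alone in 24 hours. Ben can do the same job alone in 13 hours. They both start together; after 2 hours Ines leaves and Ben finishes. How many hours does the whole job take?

In the first 2 hours the combined rate is 37/312, so 37/156 of the job is done, leaving 119/156.
After Ines leaves the rate is 1/13 per hour; the remaining 119/156 takes 119/12 hours.
Total = 2 + 119/12 = 143/12 hours.

143/12 hours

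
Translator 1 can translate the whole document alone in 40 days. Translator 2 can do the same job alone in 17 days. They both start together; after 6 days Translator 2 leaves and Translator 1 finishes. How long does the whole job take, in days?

In the first 6 days the combined rate is 57/680, so 171/340 of the job is done, leaving 169/340.
After Translator 2 leaves the rate is 1/40 per day; the remaining 169/340 takes 338/17 days.
Total = 6 + 338/17 = 440/17 days.

440/17 days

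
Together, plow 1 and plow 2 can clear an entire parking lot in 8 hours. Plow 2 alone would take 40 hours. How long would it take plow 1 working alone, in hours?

Combined rate is 1/8 per hour.
Known contribution: 1/40 per hour.
So plow 1's rate is 1/8 − 1/40 = 1/10, meaning 10 hours alone.

10 hours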